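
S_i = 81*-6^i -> [81, -486, 2916, -17496, 104976]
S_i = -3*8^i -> [-3, -24, -192, -1536, -12288]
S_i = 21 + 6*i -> [21, 27, 33, 39, 45]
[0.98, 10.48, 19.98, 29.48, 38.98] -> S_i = 0.98 + 9.50*i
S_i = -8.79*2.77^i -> [-8.79, -24.35, -67.44, -186.82, -517.5]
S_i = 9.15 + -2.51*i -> [9.15, 6.64, 4.13, 1.62, -0.89]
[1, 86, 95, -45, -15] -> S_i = Random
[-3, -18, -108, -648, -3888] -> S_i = -3*6^i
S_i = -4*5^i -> [-4, -20, -100, -500, -2500]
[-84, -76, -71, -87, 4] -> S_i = Random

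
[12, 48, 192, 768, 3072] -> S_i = 12*4^i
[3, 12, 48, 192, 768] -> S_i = 3*4^i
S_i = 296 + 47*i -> [296, 343, 390, 437, 484]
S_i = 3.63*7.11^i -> [3.63, 25.81, 183.5, 1304.71, 9276.52]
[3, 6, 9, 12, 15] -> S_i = 3 + 3*i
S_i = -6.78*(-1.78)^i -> [-6.78, 12.07, -21.48, 38.24, -68.06]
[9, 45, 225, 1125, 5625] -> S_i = 9*5^i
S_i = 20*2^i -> [20, 40, 80, 160, 320]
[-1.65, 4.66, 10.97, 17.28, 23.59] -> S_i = -1.65 + 6.31*i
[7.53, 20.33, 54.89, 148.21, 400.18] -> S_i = 7.53*2.70^i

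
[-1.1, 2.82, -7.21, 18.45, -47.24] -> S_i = -1.10*(-2.56)^i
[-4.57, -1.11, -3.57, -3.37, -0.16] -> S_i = Random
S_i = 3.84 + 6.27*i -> [3.84, 10.11, 16.38, 22.65, 28.92]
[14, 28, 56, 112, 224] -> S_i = 14*2^i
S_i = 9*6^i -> [9, 54, 324, 1944, 11664]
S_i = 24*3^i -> [24, 72, 216, 648, 1944]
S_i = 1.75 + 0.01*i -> [1.75, 1.76, 1.77, 1.78, 1.79]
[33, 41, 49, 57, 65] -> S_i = 33 + 8*i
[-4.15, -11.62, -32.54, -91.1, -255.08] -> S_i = -4.15*2.80^i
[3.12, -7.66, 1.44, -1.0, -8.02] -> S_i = Random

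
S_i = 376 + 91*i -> [376, 467, 558, 649, 740]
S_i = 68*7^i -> [68, 476, 3332, 23324, 163268]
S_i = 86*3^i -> [86, 258, 774, 2322, 6966]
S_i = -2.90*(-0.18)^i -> [-2.9, 0.52, -0.09, 0.02, -0.0]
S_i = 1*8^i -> [1, 8, 64, 512, 4096]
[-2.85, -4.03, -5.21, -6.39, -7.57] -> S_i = -2.85 + -1.18*i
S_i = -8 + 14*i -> [-8, 6, 20, 34, 48]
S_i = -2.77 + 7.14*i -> [-2.77, 4.37, 11.51, 18.65, 25.79]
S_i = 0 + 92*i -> [0, 92, 184, 276, 368]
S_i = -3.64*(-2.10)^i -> [-3.64, 7.64, -16.05, 33.71, -70.79]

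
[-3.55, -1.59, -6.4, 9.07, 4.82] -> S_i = Random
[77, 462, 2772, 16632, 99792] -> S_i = 77*6^i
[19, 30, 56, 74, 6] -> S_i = Random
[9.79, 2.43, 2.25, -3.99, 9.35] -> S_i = Random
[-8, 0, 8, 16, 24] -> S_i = -8 + 8*i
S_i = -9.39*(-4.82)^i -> [-9.39, 45.26, -218.15, 1051.49, -5068.2]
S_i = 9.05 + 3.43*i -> [9.05, 12.48, 15.91, 19.34, 22.77]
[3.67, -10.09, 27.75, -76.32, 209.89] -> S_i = 3.67*(-2.75)^i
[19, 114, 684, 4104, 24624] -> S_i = 19*6^i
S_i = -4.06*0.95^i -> [-4.06, -3.86, -3.66, -3.48, -3.31]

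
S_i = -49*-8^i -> [-49, 392, -3136, 25088, -200704]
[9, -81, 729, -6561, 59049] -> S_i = 9*-9^i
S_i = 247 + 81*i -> [247, 328, 409, 490, 571]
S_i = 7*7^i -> [7, 49, 343, 2401, 16807]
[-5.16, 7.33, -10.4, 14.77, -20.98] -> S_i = -5.16*(-1.42)^i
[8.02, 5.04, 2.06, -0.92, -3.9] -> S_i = 8.02 + -2.98*i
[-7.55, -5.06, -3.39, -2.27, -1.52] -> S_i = -7.55*0.67^i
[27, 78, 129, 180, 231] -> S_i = 27 + 51*i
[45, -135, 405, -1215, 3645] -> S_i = 45*-3^i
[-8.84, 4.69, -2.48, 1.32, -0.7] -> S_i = -8.84*(-0.53)^i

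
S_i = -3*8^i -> [-3, -24, -192, -1536, -12288]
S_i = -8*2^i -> [-8, -16, -32, -64, -128]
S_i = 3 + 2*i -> [3, 5, 7, 9, 11]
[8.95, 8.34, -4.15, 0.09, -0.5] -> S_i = Random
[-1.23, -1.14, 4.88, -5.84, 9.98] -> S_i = Random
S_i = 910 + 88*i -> [910, 998, 1086, 1174, 1262]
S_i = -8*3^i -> [-8, -24, -72, -216, -648]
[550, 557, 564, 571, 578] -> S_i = 550 + 7*i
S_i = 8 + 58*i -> [8, 66, 124, 182, 240]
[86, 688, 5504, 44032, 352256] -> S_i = 86*8^i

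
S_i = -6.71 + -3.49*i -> [-6.71, -10.2, -13.69, -17.18, -20.67]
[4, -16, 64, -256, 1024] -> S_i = 4*-4^i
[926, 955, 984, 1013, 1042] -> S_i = 926 + 29*i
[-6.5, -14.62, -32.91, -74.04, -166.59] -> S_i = -6.50*2.25^i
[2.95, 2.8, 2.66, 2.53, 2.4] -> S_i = 2.95*0.95^i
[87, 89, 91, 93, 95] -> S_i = 87 + 2*i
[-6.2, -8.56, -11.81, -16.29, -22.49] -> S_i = -6.20*1.38^i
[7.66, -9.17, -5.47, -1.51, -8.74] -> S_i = Random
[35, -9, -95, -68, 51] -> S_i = Random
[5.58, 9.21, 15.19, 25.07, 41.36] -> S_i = 5.58*1.65^i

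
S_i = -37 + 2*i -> [-37, -35, -33, -31, -29]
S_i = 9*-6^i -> [9, -54, 324, -1944, 11664]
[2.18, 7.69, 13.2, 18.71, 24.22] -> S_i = 2.18 + 5.51*i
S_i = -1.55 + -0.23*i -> [-1.55, -1.78, -2.01, -2.24, -2.47]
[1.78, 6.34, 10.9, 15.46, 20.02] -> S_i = 1.78 + 4.56*i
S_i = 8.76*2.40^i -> [8.76, 21.02, 50.46, 121.1, 290.64]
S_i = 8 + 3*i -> [8, 11, 14, 17, 20]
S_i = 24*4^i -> [24, 96, 384, 1536, 6144]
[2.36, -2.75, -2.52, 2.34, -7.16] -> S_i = Random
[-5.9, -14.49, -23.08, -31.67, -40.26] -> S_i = -5.90 + -8.59*i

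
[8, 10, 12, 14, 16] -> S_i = 8 + 2*i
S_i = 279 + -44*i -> [279, 235, 191, 147, 103]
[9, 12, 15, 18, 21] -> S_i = 9 + 3*i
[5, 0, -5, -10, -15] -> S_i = 5 + -5*i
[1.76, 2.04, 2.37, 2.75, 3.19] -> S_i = 1.76*1.16^i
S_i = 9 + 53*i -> [9, 62, 115, 168, 221]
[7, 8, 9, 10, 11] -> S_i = 7 + 1*i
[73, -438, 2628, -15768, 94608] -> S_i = 73*-6^i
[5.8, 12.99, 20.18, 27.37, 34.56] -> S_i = 5.80 + 7.19*i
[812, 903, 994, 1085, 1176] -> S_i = 812 + 91*i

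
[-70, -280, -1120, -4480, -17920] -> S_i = -70*4^i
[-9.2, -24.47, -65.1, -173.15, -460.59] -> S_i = -9.20*2.66^i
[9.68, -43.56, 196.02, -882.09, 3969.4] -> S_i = 9.68*(-4.50)^i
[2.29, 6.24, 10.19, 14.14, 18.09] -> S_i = 2.29 + 3.95*i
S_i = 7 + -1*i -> [7, 6, 5, 4, 3]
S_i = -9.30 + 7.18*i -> [-9.3, -2.12, 5.06, 12.24, 19.42]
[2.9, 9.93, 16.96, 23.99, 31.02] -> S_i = 2.90 + 7.03*i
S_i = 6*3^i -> [6, 18, 54, 162, 486]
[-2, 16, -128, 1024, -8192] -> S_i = -2*-8^i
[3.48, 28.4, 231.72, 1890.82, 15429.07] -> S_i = 3.48*8.16^i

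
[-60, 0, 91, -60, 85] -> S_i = Random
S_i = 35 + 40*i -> [35, 75, 115, 155, 195]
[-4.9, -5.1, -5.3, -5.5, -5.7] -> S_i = -4.90 + -0.20*i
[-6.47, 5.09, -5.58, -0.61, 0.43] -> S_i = Random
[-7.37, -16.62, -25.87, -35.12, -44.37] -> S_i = -7.37 + -9.25*i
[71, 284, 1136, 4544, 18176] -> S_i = 71*4^i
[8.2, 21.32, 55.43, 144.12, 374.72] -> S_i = 8.20*2.60^i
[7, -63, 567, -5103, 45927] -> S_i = 7*-9^i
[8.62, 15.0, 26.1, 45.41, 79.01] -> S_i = 8.62*1.74^i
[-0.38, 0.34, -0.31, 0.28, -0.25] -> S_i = -0.38*(-0.90)^i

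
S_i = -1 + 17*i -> [-1, 16, 33, 50, 67]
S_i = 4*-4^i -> [4, -16, 64, -256, 1024]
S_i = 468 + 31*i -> [468, 499, 530, 561, 592]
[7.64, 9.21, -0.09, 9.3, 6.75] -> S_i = Random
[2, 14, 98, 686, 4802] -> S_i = 2*7^i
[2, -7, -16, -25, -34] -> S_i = 2 + -9*i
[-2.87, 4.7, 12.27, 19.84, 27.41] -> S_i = -2.87 + 7.57*i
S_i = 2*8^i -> [2, 16, 128, 1024, 8192]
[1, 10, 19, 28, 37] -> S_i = 1 + 9*i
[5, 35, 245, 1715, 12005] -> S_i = 5*7^i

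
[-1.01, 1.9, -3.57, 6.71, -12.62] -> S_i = -1.01*(-1.88)^i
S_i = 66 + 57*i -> [66, 123, 180, 237, 294]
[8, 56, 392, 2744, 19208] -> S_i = 8*7^i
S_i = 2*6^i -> [2, 12, 72, 432, 2592]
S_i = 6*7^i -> [6, 42, 294, 2058, 14406]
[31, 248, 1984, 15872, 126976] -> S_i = 31*8^i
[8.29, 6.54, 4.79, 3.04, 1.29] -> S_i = 8.29 + -1.75*i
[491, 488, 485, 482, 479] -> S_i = 491 + -3*i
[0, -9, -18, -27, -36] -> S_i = 0 + -9*i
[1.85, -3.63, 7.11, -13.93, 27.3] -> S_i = 1.85*(-1.96)^i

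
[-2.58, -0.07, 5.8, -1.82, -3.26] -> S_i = Random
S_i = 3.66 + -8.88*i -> [3.66, -5.22, -14.1, -22.98, -31.86]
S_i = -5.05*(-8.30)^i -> [-5.05, 41.92, -347.89, 2887.52, -23966.45]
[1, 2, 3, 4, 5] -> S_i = 1 + 1*i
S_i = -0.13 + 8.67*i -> [-0.13, 8.54, 17.21, 25.88, 34.55]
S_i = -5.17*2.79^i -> [-5.17, -14.42, -40.24, -112.28, -313.26]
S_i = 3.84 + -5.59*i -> [3.84, -1.75, -7.34, -12.93, -18.52]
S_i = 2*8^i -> [2, 16, 128, 1024, 8192]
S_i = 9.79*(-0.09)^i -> [9.79, -0.88, 0.08, -0.01, 0.0]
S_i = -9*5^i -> [-9, -45, -225, -1125, -5625]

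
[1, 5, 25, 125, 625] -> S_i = 1*5^i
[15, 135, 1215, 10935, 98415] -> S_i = 15*9^i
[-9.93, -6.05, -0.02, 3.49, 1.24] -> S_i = Random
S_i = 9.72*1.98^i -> [9.72, 19.25, 38.11, 75.45, 149.39]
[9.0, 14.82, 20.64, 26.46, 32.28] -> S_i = 9.00 + 5.82*i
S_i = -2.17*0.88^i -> [-2.17, -1.91, -1.68, -1.48, -1.3]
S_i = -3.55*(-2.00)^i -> [-3.55, 7.1, -14.2, 28.4, -56.8]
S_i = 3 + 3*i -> [3, 6, 9, 12, 15]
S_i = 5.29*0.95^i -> [5.29, 5.03, 4.77, 4.54, 4.31]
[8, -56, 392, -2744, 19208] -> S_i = 8*-7^i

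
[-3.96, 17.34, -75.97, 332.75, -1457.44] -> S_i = -3.96*(-4.38)^i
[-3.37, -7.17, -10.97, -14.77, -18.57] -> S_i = -3.37 + -3.80*i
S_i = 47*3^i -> [47, 141, 423, 1269, 3807]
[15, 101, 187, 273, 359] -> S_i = 15 + 86*i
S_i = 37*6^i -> [37, 222, 1332, 7992, 47952]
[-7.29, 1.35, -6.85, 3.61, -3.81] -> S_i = Random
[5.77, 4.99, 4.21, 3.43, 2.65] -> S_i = 5.77 + -0.78*i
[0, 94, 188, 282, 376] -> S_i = 0 + 94*i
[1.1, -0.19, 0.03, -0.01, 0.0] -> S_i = 1.10*(-0.17)^i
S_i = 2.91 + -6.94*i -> [2.91, -4.03, -10.97, -17.91, -24.85]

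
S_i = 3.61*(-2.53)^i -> [3.61, -9.13, 23.11, -58.46, 147.91]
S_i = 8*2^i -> [8, 16, 32, 64, 128]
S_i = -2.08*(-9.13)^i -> [-2.08, 18.99, -173.38, 1582.98, -14452.62]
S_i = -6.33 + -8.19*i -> [-6.33, -14.52, -22.71, -30.9, -39.09]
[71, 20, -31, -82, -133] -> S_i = 71 + -51*i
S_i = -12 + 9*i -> [-12, -3, 6, 15, 24]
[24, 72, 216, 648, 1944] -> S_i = 24*3^i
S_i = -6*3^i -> [-6, -18, -54, -162, -486]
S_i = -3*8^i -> [-3, -24, -192, -1536, -12288]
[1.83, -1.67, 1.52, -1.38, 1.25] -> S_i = 1.83*(-0.91)^i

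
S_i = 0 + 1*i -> [0, 1, 2, 3, 4]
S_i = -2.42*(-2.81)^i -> [-2.42, 6.8, -19.11, 53.7, -150.88]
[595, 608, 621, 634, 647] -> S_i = 595 + 13*i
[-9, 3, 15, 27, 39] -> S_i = -9 + 12*i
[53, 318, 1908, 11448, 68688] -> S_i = 53*6^i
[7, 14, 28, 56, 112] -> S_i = 7*2^i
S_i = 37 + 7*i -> [37, 44, 51, 58, 65]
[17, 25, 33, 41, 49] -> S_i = 17 + 8*i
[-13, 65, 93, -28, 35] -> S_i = Random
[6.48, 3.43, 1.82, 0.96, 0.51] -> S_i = 6.48*0.53^i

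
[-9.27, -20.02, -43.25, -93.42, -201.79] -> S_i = -9.27*2.16^i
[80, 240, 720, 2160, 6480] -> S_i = 80*3^i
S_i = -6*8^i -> [-6, -48, -384, -3072, -24576]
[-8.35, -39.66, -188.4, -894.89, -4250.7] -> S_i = -8.35*4.75^i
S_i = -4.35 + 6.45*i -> [-4.35, 2.1, 8.55, 15.0, 21.45]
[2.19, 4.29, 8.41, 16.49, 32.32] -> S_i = 2.19*1.96^i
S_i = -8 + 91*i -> [-8, 83, 174, 265, 356]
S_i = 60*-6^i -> [60, -360, 2160, -12960, 77760]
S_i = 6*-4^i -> [6, -24, 96, -384, 1536]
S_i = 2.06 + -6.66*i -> [2.06, -4.6, -11.26, -17.92, -24.58]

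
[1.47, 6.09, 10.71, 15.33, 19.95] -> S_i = 1.47 + 4.62*i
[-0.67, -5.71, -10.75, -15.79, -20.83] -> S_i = -0.67 + -5.04*i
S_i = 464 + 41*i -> [464, 505, 546, 587, 628]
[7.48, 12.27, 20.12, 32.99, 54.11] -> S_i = 7.48*1.64^i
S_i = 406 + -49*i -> [406, 357, 308, 259, 210]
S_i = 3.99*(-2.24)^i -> [3.99, -8.94, 20.02, -44.85, 100.45]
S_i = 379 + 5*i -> [379, 384, 389, 394, 399]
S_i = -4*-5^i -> [-4, 20, -100, 500, -2500]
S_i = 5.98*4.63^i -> [5.98, 27.69, 128.19, 593.53, 2748.05]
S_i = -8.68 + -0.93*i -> [-8.68, -9.61, -10.54, -11.47, -12.4]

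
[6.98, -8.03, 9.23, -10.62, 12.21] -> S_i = 6.98*(-1.15)^i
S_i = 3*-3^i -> [3, -9, 27, -81, 243]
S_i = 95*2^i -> [95, 190, 380, 760, 1520]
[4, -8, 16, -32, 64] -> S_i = 4*-2^i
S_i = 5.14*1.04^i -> [5.14, 5.35, 5.56, 5.78, 6.01]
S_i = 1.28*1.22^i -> [1.28, 1.56, 1.91, 2.32, 2.84]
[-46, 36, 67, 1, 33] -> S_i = Random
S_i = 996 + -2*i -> [996, 994, 992, 990, 988]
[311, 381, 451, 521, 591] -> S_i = 311 + 70*i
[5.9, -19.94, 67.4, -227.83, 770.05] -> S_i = 5.90*(-3.38)^i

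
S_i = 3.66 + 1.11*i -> [3.66, 4.77, 5.88, 6.99, 8.1]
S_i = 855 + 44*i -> [855, 899, 943, 987, 1031]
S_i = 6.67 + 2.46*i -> [6.67, 9.13, 11.59, 14.05, 16.51]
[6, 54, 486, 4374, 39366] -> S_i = 6*9^i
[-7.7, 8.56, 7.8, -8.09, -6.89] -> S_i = Random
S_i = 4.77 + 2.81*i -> [4.77, 7.58, 10.39, 13.2, 16.01]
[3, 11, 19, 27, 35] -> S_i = 3 + 8*i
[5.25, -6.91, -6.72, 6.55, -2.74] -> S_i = Random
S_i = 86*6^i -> [86, 516, 3096, 18576, 111456]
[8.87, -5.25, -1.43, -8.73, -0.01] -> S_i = Random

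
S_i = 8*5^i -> [8, 40, 200, 1000, 5000]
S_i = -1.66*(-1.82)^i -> [-1.66, 3.02, -5.5, 10.01, -18.21]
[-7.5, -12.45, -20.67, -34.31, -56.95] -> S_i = -7.50*1.66^i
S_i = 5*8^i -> [5, 40, 320, 2560, 20480]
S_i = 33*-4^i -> [33, -132, 528, -2112, 8448]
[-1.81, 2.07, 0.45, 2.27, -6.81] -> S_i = Random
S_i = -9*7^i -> [-9, -63, -441, -3087, -21609]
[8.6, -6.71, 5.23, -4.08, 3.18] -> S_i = 8.60*(-0.78)^i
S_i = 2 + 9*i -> [2, 11, 20, 29, 38]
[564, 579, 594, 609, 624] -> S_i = 564 + 15*i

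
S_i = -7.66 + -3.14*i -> [-7.66, -10.8, -13.94, -17.08, -20.22]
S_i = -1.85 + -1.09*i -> [-1.85, -2.94, -4.03, -5.12, -6.21]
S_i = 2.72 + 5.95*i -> [2.72, 8.67, 14.62, 20.57, 26.52]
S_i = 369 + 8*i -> [369, 377, 385, 393, 401]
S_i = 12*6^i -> [12, 72, 432, 2592, 15552]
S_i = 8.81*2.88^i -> [8.81, 25.37, 73.07, 210.45, 606.1]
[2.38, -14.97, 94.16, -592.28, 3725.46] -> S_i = 2.38*(-6.29)^i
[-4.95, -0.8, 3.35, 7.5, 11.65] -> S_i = -4.95 + 4.15*i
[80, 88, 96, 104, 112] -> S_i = 80 + 8*i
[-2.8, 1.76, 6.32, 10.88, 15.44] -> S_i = -2.80 + 4.56*i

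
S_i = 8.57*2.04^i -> [8.57, 17.48, 35.66, 72.76, 148.42]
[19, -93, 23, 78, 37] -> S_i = Random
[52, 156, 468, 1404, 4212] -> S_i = 52*3^i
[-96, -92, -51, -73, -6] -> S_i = Random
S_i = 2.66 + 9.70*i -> [2.66, 12.36, 22.06, 31.76, 41.46]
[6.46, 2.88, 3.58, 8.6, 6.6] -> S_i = Random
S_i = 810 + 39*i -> [810, 849, 888, 927, 966]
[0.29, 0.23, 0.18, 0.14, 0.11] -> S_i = 0.29*0.79^i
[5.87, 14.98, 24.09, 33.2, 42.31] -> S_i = 5.87 + 9.11*i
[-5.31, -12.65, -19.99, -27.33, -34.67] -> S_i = -5.31 + -7.34*i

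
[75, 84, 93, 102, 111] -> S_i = 75 + 9*i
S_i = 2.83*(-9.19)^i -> [2.83, -26.01, 239.01, -2196.51, 20185.92]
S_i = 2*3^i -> [2, 6, 18, 54, 162]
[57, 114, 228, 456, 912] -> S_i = 57*2^i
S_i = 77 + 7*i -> [77, 84, 91, 98, 105]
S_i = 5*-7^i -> [5, -35, 245, -1715, 12005]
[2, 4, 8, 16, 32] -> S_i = 2*2^i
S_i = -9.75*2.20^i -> [-9.75, -21.45, -47.19, -103.82, -228.4]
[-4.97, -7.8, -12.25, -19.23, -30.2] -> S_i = -4.97*1.57^i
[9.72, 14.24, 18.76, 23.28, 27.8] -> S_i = 9.72 + 4.52*i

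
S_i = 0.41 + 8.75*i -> [0.41, 9.16, 17.91, 26.66, 35.41]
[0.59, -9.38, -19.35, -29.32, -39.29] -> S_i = 0.59 + -9.97*i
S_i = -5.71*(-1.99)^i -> [-5.71, 11.36, -22.61, 45.0, -89.55]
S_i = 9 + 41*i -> [9, 50, 91, 132, 173]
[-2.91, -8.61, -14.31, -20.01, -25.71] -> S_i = -2.91 + -5.70*i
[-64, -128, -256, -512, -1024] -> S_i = -64*2^i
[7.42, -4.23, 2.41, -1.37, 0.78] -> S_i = 7.42*(-0.57)^i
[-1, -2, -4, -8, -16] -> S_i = -1*2^i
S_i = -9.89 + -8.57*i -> [-9.89, -18.46, -27.03, -35.6, -44.17]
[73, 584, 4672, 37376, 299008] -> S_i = 73*8^i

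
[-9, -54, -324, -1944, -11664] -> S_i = -9*6^i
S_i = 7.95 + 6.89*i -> [7.95, 14.84, 21.73, 28.62, 35.51]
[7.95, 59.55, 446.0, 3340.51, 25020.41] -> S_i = 7.95*7.49^i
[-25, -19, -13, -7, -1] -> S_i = -25 + 6*i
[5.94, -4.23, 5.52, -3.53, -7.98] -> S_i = Random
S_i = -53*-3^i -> [-53, 159, -477, 1431, -4293]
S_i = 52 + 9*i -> [52, 61, 70, 79, 88]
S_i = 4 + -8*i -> [4, -4, -12, -20, -28]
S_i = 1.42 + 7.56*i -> [1.42, 8.98, 16.54, 24.1, 31.66]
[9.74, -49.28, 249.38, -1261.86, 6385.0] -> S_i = 9.74*(-5.06)^i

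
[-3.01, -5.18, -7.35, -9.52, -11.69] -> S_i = -3.01 + -2.17*i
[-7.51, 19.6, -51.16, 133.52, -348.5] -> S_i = -7.51*(-2.61)^i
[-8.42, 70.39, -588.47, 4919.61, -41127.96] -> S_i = -8.42*(-8.36)^i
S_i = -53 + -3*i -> [-53, -56, -59, -62, -65]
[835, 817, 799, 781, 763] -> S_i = 835 + -18*i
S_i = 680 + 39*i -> [680, 719, 758, 797, 836]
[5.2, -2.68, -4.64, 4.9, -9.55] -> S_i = Random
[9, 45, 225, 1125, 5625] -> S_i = 9*5^i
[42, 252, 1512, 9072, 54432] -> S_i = 42*6^i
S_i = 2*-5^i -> [2, -10, 50, -250, 1250]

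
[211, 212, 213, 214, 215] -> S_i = 211 + 1*i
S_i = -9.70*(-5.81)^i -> [-9.7, 56.36, -327.43, 1902.39, -11052.9]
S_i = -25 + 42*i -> [-25, 17, 59, 101, 143]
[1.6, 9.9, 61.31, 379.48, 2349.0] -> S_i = 1.60*6.19^i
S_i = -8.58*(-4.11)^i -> [-8.58, 35.26, -144.93, 595.68, -2448.24]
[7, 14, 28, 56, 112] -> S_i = 7*2^i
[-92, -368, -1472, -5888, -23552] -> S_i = -92*4^i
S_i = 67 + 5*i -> [67, 72, 77, 82, 87]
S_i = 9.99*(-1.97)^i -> [9.99, -19.68, 38.77, -76.38, 150.46]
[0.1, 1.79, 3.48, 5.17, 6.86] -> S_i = 0.10 + 1.69*i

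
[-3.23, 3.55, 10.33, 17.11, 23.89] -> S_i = -3.23 + 6.78*i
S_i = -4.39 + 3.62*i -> [-4.39, -0.77, 2.85, 6.47, 10.09]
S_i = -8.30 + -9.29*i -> [-8.3, -17.59, -26.88, -36.17, -45.46]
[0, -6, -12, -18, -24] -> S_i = 0 + -6*i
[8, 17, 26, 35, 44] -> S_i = 8 + 9*i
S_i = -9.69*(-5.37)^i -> [-9.69, 52.04, -279.43, 1500.54, -8057.88]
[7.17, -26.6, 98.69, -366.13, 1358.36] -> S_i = 7.17*(-3.71)^i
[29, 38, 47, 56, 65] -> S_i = 29 + 9*i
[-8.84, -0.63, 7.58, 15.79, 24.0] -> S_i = -8.84 + 8.21*i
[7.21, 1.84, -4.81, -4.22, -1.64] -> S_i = Random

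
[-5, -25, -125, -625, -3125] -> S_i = -5*5^i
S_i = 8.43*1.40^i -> [8.43, 11.8, 16.52, 23.13, 32.38]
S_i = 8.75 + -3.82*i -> [8.75, 4.93, 1.11, -2.71, -6.53]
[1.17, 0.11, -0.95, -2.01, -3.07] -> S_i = 1.17 + -1.06*i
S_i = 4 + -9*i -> [4, -5, -14, -23, -32]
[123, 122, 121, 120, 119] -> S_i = 123 + -1*i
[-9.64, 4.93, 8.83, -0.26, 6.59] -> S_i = Random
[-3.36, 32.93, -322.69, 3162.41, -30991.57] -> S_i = -3.36*(-9.80)^i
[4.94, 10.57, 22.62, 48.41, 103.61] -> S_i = 4.94*2.14^i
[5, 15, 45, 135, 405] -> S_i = 5*3^i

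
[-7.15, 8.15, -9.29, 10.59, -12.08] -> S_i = -7.15*(-1.14)^i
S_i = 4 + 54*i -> [4, 58, 112, 166, 220]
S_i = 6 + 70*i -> [6, 76, 146, 216, 286]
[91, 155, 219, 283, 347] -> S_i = 91 + 64*i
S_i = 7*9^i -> [7, 63, 567, 5103, 45927]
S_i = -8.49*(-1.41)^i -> [-8.49, 11.97, -16.88, 23.8, -33.56]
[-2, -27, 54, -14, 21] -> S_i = Random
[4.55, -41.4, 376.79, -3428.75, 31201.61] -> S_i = 4.55*(-9.10)^i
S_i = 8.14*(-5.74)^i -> [8.14, -46.72, 268.19, -1539.43, 8836.33]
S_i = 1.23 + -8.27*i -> [1.23, -7.04, -15.31, -23.58, -31.85]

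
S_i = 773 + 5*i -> [773, 778, 783, 788, 793]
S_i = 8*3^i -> [8, 24, 72, 216, 648]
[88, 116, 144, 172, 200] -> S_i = 88 + 28*i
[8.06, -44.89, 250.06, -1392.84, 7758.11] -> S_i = 8.06*(-5.57)^i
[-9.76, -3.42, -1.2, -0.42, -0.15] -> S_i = -9.76*0.35^i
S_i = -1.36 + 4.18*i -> [-1.36, 2.82, 7.0, 11.18, 15.36]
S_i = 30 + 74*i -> [30, 104, 178, 252, 326]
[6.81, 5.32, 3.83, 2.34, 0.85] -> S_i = 6.81 + -1.49*i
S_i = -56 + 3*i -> [-56, -53, -50, -47, -44]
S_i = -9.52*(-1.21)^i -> [-9.52, 11.52, -13.94, 16.87, -20.41]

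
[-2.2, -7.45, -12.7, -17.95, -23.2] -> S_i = -2.20 + -5.25*i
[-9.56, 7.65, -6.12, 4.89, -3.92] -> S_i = -9.56*(-0.80)^i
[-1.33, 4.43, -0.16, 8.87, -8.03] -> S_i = Random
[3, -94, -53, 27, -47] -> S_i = Random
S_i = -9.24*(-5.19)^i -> [-9.24, 47.96, -248.89, 1291.74, -6704.11]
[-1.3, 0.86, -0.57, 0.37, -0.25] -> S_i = -1.30*(-0.66)^i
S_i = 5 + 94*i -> [5, 99, 193, 287, 381]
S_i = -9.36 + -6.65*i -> [-9.36, -16.01, -22.66, -29.31, -35.96]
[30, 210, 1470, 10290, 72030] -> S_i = 30*7^i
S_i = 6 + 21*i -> [6, 27, 48, 69, 90]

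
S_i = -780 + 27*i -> [-780, -753, -726, -699, -672]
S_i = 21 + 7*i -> [21, 28, 35, 42, 49]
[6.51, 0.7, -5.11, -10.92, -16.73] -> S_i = 6.51 + -5.81*i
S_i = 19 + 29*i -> [19, 48, 77, 106, 135]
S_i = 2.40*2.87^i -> [2.4, 6.89, 19.77, 56.74, 162.83]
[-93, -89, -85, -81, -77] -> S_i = -93 + 4*i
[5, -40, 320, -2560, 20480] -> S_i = 5*-8^i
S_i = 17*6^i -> [17, 102, 612, 3672, 22032]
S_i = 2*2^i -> [2, 4, 8, 16, 32]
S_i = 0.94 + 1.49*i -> [0.94, 2.43, 3.92, 5.41, 6.9]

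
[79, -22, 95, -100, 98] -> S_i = Random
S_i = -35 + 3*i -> [-35, -32, -29, -26, -23]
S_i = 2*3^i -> [2, 6, 18, 54, 162]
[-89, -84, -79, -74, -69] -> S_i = -89 + 5*i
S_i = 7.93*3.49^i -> [7.93, 27.68, 96.59, 337.09, 1176.45]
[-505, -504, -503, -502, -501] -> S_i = -505 + 1*i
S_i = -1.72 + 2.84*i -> [-1.72, 1.12, 3.96, 6.8, 9.64]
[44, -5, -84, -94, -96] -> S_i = Random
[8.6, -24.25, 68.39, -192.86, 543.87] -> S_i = 8.60*(-2.82)^i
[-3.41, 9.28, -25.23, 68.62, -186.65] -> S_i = -3.41*(-2.72)^i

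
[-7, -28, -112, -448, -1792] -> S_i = -7*4^i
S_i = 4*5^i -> [4, 20, 100, 500, 2500]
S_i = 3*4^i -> [3, 12, 48, 192, 768]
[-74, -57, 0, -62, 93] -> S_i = Random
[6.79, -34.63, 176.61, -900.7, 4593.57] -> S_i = 6.79*(-5.10)^i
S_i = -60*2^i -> [-60, -120, -240, -480, -960]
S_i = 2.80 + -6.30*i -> [2.8, -3.5, -9.8, -16.1, -22.4]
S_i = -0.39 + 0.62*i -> [-0.39, 0.23, 0.85, 1.47, 2.09]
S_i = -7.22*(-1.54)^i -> [-7.22, 11.12, -17.12, 26.37, -40.61]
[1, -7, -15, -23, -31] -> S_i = 1 + -8*i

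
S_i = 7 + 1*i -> [7, 8, 9, 10, 11]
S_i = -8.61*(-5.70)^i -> [-8.61, 49.08, -279.74, 1594.51, -9088.72]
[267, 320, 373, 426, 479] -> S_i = 267 + 53*i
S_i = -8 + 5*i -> [-8, -3, 2, 7, 12]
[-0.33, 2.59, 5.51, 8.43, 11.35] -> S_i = -0.33 + 2.92*i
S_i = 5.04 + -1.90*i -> [5.04, 3.14, 1.24, -0.66, -2.56]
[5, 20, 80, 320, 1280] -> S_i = 5*4^i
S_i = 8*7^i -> [8, 56, 392, 2744, 19208]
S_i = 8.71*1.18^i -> [8.71, 10.28, 12.13, 14.31, 16.89]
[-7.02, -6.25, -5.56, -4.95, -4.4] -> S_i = -7.02*0.89^i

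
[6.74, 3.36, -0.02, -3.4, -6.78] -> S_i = 6.74 + -3.38*i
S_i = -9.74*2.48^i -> [-9.74, -24.16, -59.9, -148.56, -368.44]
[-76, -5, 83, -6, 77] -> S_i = Random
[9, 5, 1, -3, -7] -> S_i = 9 + -4*i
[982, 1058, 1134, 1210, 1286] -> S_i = 982 + 76*i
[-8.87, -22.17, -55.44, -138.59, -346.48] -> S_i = -8.87*2.50^i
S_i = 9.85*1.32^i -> [9.85, 13.0, 17.16, 22.65, 29.9]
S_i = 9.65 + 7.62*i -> [9.65, 17.27, 24.89, 32.51, 40.13]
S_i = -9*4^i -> [-9, -36, -144, -576, -2304]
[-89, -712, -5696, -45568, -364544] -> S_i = -89*8^i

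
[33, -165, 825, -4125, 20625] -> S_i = 33*-5^i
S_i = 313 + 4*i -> [313, 317, 321, 325, 329]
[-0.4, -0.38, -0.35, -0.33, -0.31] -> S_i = -0.40*0.94^i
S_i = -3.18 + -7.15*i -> [-3.18, -10.33, -17.48, -24.63, -31.78]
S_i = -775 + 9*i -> [-775, -766, -757, -748, -739]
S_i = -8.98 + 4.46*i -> [-8.98, -4.52, -0.06, 4.4, 8.86]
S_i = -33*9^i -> [-33, -297, -2673, -24057, -216513]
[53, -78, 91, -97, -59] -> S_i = Random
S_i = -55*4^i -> [-55, -220, -880, -3520, -14080]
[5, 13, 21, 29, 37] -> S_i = 5 + 8*i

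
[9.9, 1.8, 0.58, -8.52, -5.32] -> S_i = Random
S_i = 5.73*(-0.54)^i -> [5.73, -3.09, 1.67, -0.9, 0.49]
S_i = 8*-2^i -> [8, -16, 32, -64, 128]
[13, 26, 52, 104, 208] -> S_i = 13*2^i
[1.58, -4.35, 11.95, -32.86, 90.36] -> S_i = 1.58*(-2.75)^i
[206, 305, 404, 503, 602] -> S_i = 206 + 99*i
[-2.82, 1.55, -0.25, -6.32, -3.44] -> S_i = Random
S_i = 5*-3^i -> [5, -15, 45, -135, 405]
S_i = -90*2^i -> [-90, -180, -360, -720, -1440]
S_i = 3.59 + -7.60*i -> [3.59, -4.01, -11.61, -19.21, -26.81]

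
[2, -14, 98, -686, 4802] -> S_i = 2*-7^i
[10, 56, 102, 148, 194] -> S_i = 10 + 46*i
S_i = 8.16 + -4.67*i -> [8.16, 3.49, -1.18, -5.85, -10.52]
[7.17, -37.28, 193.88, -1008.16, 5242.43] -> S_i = 7.17*(-5.20)^i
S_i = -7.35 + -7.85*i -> [-7.35, -15.2, -23.05, -30.9, -38.75]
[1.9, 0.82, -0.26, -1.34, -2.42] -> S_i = 1.90 + -1.08*i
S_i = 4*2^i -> [4, 8, 16, 32, 64]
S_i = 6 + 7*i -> [6, 13, 20, 27, 34]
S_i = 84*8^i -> [84, 672, 5376, 43008, 344064]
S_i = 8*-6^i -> [8, -48, 288, -1728, 10368]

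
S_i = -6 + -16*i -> [-6, -22, -38, -54, -70]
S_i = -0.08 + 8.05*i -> [-0.08, 7.97, 16.02, 24.07, 32.12]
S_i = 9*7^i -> [9, 63, 441, 3087, 21609]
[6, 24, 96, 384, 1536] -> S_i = 6*4^i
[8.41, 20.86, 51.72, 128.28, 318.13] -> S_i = 8.41*2.48^i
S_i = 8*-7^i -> [8, -56, 392, -2744, 19208]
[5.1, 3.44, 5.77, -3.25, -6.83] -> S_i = Random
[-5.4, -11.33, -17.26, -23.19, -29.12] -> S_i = -5.40 + -5.93*i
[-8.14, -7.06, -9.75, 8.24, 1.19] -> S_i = Random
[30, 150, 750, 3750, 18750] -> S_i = 30*5^i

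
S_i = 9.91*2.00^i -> [9.91, 19.82, 39.64, 79.28, 158.56]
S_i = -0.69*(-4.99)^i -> [-0.69, 3.44, -17.18, 85.73, -427.81]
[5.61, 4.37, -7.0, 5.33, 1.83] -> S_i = Random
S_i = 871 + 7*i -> [871, 878, 885, 892, 899]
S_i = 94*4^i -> [94, 376, 1504, 6016, 24064]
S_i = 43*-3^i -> [43, -129, 387, -1161, 3483]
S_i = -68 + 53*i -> [-68, -15, 38, 91, 144]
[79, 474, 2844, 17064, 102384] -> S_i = 79*6^i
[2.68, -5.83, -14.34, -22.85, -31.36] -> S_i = 2.68 + -8.51*i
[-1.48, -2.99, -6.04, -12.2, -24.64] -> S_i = -1.48*2.02^i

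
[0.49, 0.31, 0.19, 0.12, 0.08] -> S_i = 0.49*0.63^i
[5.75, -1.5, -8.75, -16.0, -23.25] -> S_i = 5.75 + -7.25*i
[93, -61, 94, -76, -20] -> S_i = Random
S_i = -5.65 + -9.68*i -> [-5.65, -15.33, -25.01, -34.69, -44.37]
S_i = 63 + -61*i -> [63, 2, -59, -120, -181]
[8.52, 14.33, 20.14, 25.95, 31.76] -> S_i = 8.52 + 5.81*i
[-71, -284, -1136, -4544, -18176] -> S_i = -71*4^i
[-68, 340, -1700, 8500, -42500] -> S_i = -68*-5^i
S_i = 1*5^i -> [1, 5, 25, 125, 625]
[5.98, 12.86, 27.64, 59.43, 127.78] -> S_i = 5.98*2.15^i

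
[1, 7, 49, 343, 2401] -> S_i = 1*7^i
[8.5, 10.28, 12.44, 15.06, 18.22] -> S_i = 8.50*1.21^i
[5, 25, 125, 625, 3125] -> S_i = 5*5^i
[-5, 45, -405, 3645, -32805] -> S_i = -5*-9^i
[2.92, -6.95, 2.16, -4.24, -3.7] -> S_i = Random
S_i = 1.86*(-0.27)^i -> [1.86, -0.5, 0.14, -0.04, 0.01]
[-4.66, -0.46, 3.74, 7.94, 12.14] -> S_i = -4.66 + 4.20*i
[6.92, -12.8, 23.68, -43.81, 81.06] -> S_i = 6.92*(-1.85)^i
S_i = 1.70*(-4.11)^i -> [1.7, -6.99, 28.72, -118.03, 485.08]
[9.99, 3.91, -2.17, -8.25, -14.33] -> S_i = 9.99 + -6.08*i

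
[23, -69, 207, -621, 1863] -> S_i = 23*-3^i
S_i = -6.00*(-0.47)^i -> [-6.0, 2.82, -1.33, 0.62, -0.29]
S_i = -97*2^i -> [-97, -194, -388, -776, -1552]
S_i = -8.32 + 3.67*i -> [-8.32, -4.65, -0.98, 2.69, 6.36]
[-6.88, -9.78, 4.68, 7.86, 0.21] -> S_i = Random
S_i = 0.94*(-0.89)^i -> [0.94, -0.84, 0.74, -0.66, 0.59]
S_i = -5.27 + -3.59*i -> [-5.27, -8.86, -12.45, -16.04, -19.63]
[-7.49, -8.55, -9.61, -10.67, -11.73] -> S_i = -7.49 + -1.06*i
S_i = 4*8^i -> [4, 32, 256, 2048, 16384]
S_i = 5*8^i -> [5, 40, 320, 2560, 20480]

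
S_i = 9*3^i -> [9, 27, 81, 243, 729]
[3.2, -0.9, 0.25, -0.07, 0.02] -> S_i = 3.20*(-0.28)^i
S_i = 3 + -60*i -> [3, -57, -117, -177, -237]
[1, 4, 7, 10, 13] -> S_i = 1 + 3*i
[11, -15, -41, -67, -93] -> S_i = 11 + -26*i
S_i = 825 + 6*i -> [825, 831, 837, 843, 849]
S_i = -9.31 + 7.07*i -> [-9.31, -2.24, 4.83, 11.9, 18.97]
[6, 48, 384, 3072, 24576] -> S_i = 6*8^i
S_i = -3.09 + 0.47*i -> [-3.09, -2.62, -2.15, -1.68, -1.21]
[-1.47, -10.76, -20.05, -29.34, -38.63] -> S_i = -1.47 + -9.29*i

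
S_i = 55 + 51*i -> [55, 106, 157, 208, 259]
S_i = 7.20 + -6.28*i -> [7.2, 0.92, -5.36, -11.64, -17.92]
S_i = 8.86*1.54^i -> [8.86, 13.64, 21.01, 32.36, 49.83]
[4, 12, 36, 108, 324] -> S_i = 4*3^i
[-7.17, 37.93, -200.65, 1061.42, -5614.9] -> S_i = -7.17*(-5.29)^i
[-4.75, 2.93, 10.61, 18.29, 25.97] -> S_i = -4.75 + 7.68*i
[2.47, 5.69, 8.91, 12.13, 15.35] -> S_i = 2.47 + 3.22*i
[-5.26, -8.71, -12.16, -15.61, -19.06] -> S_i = -5.26 + -3.45*i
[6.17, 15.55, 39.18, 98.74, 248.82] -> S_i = 6.17*2.52^i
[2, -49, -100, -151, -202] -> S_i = 2 + -51*i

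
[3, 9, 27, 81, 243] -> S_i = 3*3^i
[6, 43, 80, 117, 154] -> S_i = 6 + 37*i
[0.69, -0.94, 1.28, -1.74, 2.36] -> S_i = 0.69*(-1.36)^i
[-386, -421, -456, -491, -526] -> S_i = -386 + -35*i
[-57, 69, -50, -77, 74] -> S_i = Random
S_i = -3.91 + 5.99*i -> [-3.91, 2.08, 8.07, 14.06, 20.05]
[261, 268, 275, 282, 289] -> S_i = 261 + 7*i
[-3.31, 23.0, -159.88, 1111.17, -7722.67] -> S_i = -3.31*(-6.95)^i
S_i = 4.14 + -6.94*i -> [4.14, -2.8, -9.74, -16.68, -23.62]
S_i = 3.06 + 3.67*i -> [3.06, 6.73, 10.4, 14.07, 17.74]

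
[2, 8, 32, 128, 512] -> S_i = 2*4^i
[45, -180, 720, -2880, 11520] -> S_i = 45*-4^i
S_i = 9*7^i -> [9, 63, 441, 3087, 21609]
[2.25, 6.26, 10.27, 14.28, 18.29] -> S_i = 2.25 + 4.01*i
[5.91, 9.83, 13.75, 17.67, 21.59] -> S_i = 5.91 + 3.92*i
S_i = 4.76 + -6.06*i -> [4.76, -1.3, -7.36, -13.42, -19.48]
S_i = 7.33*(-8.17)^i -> [7.33, -59.89, 489.27, -3997.33, 32658.2]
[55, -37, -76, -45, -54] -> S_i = Random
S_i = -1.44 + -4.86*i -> [-1.44, -6.3, -11.16, -16.02, -20.88]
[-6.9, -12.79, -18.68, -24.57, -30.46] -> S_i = -6.90 + -5.89*i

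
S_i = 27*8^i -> [27, 216, 1728, 13824, 110592]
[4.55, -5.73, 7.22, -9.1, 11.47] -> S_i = 4.55*(-1.26)^i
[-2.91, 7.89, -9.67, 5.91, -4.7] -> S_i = Random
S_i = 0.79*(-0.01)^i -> [0.79, -0.01, 0.0, -0.0, 0.0]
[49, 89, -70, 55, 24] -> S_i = Random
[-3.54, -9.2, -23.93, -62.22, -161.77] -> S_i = -3.54*2.60^i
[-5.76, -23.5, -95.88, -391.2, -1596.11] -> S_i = -5.76*4.08^i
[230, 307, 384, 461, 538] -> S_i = 230 + 77*i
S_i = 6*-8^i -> [6, -48, 384, -3072, 24576]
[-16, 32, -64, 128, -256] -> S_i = -16*-2^i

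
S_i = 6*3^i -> [6, 18, 54, 162, 486]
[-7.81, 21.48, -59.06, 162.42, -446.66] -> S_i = -7.81*(-2.75)^i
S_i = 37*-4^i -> [37, -148, 592, -2368, 9472]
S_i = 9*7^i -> [9, 63, 441, 3087, 21609]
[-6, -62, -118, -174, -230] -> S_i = -6 + -56*i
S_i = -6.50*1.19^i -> [-6.5, -7.74, -9.2, -10.95, -13.03]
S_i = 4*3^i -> [4, 12, 36, 108, 324]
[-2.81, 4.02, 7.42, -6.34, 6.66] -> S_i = Random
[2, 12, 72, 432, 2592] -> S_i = 2*6^i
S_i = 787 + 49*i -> [787, 836, 885, 934, 983]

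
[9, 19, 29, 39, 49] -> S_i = 9 + 10*i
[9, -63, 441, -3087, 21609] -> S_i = 9*-7^i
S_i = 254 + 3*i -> [254, 257, 260, 263, 266]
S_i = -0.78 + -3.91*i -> [-0.78, -4.69, -8.6, -12.51, -16.42]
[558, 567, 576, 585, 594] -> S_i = 558 + 9*i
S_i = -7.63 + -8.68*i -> [-7.63, -16.31, -24.99, -33.67, -42.35]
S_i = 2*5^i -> [2, 10, 50, 250, 1250]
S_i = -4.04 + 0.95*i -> [-4.04, -3.09, -2.14, -1.19, -0.24]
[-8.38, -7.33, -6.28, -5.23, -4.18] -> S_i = -8.38 + 1.05*i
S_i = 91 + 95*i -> [91, 186, 281, 376, 471]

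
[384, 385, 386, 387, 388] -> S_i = 384 + 1*i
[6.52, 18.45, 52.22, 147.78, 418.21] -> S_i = 6.52*2.83^i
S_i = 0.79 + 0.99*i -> [0.79, 1.78, 2.77, 3.76, 4.75]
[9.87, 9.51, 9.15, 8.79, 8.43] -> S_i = 9.87 + -0.36*i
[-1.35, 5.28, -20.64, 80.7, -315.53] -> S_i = -1.35*(-3.91)^i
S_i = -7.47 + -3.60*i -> [-7.47, -11.07, -14.67, -18.27, -21.87]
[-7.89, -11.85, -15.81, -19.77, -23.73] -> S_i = -7.89 + -3.96*i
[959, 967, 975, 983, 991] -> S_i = 959 + 8*i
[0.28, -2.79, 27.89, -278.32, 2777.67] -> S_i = 0.28*(-9.98)^i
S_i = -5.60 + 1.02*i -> [-5.6, -4.58, -3.56, -2.54, -1.52]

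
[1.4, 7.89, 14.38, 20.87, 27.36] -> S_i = 1.40 + 6.49*i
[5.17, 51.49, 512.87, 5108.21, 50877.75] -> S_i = 5.17*9.96^i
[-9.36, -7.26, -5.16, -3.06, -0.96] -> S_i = -9.36 + 2.10*i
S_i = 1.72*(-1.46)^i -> [1.72, -2.51, 3.67, -5.35, 7.82]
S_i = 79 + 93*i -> [79, 172, 265, 358, 451]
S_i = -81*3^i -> [-81, -243, -729, -2187, -6561]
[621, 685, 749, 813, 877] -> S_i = 621 + 64*i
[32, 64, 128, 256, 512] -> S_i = 32*2^i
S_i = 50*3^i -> [50, 150, 450, 1350, 4050]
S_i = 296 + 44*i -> [296, 340, 384, 428, 472]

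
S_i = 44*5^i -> [44, 220, 1100, 5500, 27500]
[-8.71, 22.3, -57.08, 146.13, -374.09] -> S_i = -8.71*(-2.56)^i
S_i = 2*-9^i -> [2, -18, 162, -1458, 13122]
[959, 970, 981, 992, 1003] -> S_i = 959 + 11*i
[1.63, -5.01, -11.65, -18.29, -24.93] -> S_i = 1.63 + -6.64*i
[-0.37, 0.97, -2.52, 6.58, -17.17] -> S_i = -0.37*(-2.61)^i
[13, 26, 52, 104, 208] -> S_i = 13*2^i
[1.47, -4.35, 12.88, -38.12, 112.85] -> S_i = 1.47*(-2.96)^i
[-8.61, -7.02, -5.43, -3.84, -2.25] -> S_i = -8.61 + 1.59*i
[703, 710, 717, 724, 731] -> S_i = 703 + 7*i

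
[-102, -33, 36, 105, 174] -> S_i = -102 + 69*i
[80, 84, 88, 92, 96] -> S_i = 80 + 4*i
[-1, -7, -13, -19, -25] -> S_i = -1 + -6*i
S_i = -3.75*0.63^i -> [-3.75, -2.36, -1.49, -0.94, -0.59]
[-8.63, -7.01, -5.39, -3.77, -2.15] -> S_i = -8.63 + 1.62*i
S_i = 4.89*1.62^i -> [4.89, 7.92, 12.83, 20.79, 33.68]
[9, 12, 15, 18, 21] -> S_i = 9 + 3*i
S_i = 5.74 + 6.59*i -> [5.74, 12.33, 18.92, 25.51, 32.1]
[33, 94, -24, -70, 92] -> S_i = Random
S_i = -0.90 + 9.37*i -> [-0.9, 8.47, 17.84, 27.21, 36.58]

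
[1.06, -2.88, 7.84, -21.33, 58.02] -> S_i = 1.06*(-2.72)^i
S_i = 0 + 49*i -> [0, 49, 98, 147, 196]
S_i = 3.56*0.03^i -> [3.56, 0.11, 0.0, 0.0, 0.0]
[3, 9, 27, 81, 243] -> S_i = 3*3^i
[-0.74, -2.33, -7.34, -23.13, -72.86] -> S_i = -0.74*3.15^i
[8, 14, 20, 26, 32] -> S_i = 8 + 6*i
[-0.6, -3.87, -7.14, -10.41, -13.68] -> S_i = -0.60 + -3.27*i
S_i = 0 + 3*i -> [0, 3, 6, 9, 12]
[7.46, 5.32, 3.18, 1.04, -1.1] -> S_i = 7.46 + -2.14*i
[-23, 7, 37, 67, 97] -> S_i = -23 + 30*i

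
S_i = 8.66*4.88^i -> [8.66, 42.26, 206.23, 1006.42, 4911.31]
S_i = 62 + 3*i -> [62, 65, 68, 71, 74]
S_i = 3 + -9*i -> [3, -6, -15, -24, -33]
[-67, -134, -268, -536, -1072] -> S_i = -67*2^i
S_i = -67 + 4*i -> [-67, -63, -59, -55, -51]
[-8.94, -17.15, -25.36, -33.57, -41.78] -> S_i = -8.94 + -8.21*i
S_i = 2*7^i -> [2, 14, 98, 686, 4802]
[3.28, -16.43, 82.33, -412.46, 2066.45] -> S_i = 3.28*(-5.01)^i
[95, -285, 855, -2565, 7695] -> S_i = 95*-3^i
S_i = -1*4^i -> [-1, -4, -16, -64, -256]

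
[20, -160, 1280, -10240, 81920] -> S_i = 20*-8^i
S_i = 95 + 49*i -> [95, 144, 193, 242, 291]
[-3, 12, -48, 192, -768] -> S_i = -3*-4^i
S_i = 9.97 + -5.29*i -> [9.97, 4.68, -0.61, -5.9, -11.19]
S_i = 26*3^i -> [26, 78, 234, 702, 2106]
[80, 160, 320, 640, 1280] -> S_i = 80*2^i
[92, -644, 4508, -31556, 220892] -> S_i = 92*-7^i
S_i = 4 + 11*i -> [4, 15, 26, 37, 48]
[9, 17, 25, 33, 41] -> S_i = 9 + 8*i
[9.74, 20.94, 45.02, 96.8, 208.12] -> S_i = 9.74*2.15^i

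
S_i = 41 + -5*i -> [41, 36, 31, 26, 21]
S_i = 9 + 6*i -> [9, 15, 21, 27, 33]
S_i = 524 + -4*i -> [524, 520, 516, 512, 508]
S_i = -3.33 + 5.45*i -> [-3.33, 2.12, 7.57, 13.02, 18.47]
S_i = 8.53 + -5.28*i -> [8.53, 3.25, -2.03, -7.31, -12.59]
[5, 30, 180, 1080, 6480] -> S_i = 5*6^i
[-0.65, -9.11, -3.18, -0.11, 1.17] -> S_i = Random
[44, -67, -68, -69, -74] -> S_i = Random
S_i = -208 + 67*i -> [-208, -141, -74, -7, 60]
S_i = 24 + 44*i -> [24, 68, 112, 156, 200]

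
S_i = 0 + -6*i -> [0, -6, -12, -18, -24]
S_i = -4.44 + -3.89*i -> [-4.44, -8.33, -12.22, -16.11, -20.0]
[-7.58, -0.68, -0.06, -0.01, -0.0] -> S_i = -7.58*0.09^i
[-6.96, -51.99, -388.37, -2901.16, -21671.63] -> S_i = -6.96*7.47^i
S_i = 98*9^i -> [98, 882, 7938, 71442, 642978]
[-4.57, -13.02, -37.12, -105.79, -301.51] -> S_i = -4.57*2.85^i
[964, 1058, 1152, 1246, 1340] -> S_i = 964 + 94*i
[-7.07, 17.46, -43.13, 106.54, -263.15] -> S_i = -7.07*(-2.47)^i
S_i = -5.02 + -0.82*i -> [-5.02, -5.84, -6.66, -7.48, -8.3]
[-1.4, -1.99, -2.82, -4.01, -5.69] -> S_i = -1.40*1.42^i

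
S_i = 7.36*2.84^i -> [7.36, 20.9, 59.36, 168.59, 478.8]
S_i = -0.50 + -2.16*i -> [-0.5, -2.66, -4.82, -6.98, -9.14]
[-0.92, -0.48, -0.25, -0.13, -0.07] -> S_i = -0.92*0.52^i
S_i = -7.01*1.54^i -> [-7.01, -10.8, -16.62, -25.6, -39.43]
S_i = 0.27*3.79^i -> [0.27, 1.02, 3.88, 14.7, 55.71]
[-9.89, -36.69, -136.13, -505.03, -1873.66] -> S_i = -9.89*3.71^i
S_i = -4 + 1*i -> [-4, -3, -2, -1, 0]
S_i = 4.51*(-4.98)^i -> [4.51, -22.46, 111.85, -557.01, 2773.92]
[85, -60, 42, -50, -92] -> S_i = Random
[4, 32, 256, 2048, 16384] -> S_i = 4*8^i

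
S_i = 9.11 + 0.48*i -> [9.11, 9.59, 10.07, 10.55, 11.03]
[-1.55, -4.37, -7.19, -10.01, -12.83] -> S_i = -1.55 + -2.82*i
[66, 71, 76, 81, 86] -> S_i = 66 + 5*i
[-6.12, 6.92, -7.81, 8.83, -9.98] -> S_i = -6.12*(-1.13)^i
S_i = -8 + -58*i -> [-8, -66, -124, -182, -240]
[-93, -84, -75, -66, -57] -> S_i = -93 + 9*i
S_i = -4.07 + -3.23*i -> [-4.07, -7.3, -10.53, -13.76, -16.99]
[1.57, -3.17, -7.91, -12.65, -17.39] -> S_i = 1.57 + -4.74*i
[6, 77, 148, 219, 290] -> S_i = 6 + 71*i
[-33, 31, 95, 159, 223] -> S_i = -33 + 64*i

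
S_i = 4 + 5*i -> [4, 9, 14, 19, 24]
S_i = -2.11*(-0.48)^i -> [-2.11, 1.01, -0.49, 0.23, -0.11]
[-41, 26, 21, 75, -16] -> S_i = Random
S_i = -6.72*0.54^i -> [-6.72, -3.63, -1.96, -1.06, -0.57]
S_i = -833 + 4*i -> [-833, -829, -825, -821, -817]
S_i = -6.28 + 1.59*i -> [-6.28, -4.69, -3.1, -1.51, 0.08]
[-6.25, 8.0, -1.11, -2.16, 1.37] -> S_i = Random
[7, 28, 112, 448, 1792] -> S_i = 7*4^i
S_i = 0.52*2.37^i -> [0.52, 1.23, 2.92, 6.92, 16.41]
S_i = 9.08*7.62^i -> [9.08, 69.19, 527.22, 4017.45, 30612.99]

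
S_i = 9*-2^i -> [9, -18, 36, -72, 144]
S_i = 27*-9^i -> [27, -243, 2187, -19683, 177147]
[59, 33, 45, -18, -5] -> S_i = Random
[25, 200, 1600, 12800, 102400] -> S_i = 25*8^i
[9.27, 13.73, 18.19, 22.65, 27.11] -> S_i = 9.27 + 4.46*i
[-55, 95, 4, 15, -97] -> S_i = Random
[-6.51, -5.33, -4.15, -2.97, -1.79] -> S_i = -6.51 + 1.18*i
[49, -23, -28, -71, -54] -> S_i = Random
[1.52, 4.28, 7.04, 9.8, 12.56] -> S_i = 1.52 + 2.76*i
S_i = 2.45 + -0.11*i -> [2.45, 2.34, 2.23, 2.12, 2.01]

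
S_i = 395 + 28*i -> [395, 423, 451, 479, 507]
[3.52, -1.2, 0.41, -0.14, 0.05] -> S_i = 3.52*(-0.34)^i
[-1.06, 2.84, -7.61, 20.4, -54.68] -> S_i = -1.06*(-2.68)^i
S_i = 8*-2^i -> [8, -16, 32, -64, 128]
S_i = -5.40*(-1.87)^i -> [-5.4, 10.1, -18.88, 35.31, -66.03]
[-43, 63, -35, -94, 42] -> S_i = Random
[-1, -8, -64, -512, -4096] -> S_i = -1*8^i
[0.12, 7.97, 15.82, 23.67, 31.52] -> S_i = 0.12 + 7.85*i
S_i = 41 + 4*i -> [41, 45, 49, 53, 57]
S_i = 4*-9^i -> [4, -36, 324, -2916, 26244]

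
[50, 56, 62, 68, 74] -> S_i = 50 + 6*i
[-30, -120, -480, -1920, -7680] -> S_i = -30*4^i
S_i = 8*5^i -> [8, 40, 200, 1000, 5000]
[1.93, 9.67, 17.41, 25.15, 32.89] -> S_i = 1.93 + 7.74*i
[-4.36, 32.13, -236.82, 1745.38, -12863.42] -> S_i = -4.36*(-7.37)^i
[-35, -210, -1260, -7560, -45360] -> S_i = -35*6^i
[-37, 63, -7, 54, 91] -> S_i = Random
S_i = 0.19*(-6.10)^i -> [0.19, -1.16, 7.07, -43.13, 263.07]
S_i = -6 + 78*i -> [-6, 72, 150, 228, 306]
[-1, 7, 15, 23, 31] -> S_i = -1 + 8*i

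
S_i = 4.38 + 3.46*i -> [4.38, 7.84, 11.3, 14.76, 18.22]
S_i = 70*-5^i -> [70, -350, 1750, -8750, 43750]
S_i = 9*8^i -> [9, 72, 576, 4608, 36864]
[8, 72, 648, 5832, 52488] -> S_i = 8*9^i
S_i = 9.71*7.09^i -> [9.71, 68.84, 488.1, 3460.65, 24536.02]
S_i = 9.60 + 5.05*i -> [9.6, 14.65, 19.7, 24.75, 29.8]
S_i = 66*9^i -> [66, 594, 5346, 48114, 433026]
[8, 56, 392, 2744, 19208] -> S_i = 8*7^i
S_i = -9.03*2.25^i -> [-9.03, -20.32, -45.71, -102.86, -231.43]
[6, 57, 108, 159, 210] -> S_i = 6 + 51*i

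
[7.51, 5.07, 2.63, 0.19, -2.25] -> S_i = 7.51 + -2.44*i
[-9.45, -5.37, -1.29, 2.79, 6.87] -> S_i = -9.45 + 4.08*i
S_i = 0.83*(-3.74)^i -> [0.83, -3.1, 11.61, -43.42, 162.39]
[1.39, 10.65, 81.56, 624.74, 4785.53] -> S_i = 1.39*7.66^i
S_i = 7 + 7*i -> [7, 14, 21, 28, 35]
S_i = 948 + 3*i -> [948, 951, 954, 957, 960]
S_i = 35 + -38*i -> [35, -3, -41, -79, -117]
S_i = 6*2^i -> [6, 12, 24, 48, 96]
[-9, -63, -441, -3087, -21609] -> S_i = -9*7^i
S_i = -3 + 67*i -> [-3, 64, 131, 198, 265]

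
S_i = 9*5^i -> [9, 45, 225, 1125, 5625]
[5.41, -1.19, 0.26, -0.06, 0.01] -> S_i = 5.41*(-0.22)^i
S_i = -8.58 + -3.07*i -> [-8.58, -11.65, -14.72, -17.79, -20.86]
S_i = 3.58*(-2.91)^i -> [3.58, -10.42, 30.32, -88.22, 256.72]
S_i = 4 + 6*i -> [4, 10, 16, 22, 28]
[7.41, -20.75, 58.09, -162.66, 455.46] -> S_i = 7.41*(-2.80)^i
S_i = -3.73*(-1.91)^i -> [-3.73, 7.12, -13.61, 25.99, -49.64]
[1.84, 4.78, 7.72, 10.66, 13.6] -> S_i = 1.84 + 2.94*i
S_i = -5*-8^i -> [-5, 40, -320, 2560, -20480]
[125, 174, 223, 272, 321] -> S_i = 125 + 49*i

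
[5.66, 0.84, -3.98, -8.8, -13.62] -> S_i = 5.66 + -4.82*i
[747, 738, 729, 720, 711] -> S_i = 747 + -9*i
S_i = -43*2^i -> [-43, -86, -172, -344, -688]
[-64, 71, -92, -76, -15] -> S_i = Random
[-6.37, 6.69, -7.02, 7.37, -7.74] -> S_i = -6.37*(-1.05)^i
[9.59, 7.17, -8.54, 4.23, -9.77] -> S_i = Random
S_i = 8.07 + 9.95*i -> [8.07, 18.02, 27.97, 37.92, 47.87]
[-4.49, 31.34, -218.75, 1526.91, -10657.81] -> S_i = -4.49*(-6.98)^i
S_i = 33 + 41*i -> [33, 74, 115, 156, 197]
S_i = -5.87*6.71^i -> [-5.87, -39.39, -264.29, -1773.4, -11899.49]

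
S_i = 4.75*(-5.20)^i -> [4.75, -24.7, 128.44, -667.89, 3473.02]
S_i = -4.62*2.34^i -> [-4.62, -10.81, -25.3, -59.2, -138.52]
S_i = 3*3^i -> [3, 9, 27, 81, 243]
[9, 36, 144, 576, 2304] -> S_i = 9*4^i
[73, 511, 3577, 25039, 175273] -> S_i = 73*7^i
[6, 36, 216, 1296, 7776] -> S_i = 6*6^i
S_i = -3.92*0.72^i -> [-3.92, -2.82, -2.03, -1.46, -1.05]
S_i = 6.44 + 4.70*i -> [6.44, 11.14, 15.84, 20.54, 25.24]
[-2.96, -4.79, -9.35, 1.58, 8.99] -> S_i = Random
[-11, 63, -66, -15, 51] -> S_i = Random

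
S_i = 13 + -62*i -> [13, -49, -111, -173, -235]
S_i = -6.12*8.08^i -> [-6.12, -49.45, -399.55, -3228.39, -26085.36]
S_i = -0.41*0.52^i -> [-0.41, -0.21, -0.11, -0.06, -0.03]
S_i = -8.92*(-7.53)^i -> [-8.92, 67.17, -505.77, 3808.46, -28677.73]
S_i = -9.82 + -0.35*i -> [-9.82, -10.17, -10.52, -10.87, -11.22]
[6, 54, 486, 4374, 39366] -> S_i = 6*9^i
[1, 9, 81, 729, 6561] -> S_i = 1*9^i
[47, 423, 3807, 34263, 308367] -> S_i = 47*9^i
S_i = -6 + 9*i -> [-6, 3, 12, 21, 30]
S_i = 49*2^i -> [49, 98, 196, 392, 784]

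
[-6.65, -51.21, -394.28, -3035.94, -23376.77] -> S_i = -6.65*7.70^i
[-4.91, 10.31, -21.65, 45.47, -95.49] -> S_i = -4.91*(-2.10)^i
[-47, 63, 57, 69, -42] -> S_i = Random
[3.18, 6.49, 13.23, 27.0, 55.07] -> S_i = 3.18*2.04^i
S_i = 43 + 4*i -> [43, 47, 51, 55, 59]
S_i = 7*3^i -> [7, 21, 63, 189, 567]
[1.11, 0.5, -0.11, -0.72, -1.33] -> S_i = 1.11 + -0.61*i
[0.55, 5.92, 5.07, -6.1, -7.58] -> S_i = Random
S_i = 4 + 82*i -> [4, 86, 168, 250, 332]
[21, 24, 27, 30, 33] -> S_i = 21 + 3*i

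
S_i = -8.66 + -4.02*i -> [-8.66, -12.68, -16.7, -20.72, -24.74]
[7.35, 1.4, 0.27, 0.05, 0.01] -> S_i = 7.35*0.19^i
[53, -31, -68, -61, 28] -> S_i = Random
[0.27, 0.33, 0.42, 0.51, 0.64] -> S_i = 0.27*1.24^i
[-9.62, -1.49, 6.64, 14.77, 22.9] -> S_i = -9.62 + 8.13*i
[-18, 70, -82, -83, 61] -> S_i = Random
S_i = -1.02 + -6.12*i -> [-1.02, -7.14, -13.26, -19.38, -25.5]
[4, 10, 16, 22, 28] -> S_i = 4 + 6*i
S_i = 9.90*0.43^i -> [9.9, 4.26, 1.83, 0.79, 0.34]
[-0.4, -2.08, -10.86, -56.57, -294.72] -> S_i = -0.40*5.21^i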